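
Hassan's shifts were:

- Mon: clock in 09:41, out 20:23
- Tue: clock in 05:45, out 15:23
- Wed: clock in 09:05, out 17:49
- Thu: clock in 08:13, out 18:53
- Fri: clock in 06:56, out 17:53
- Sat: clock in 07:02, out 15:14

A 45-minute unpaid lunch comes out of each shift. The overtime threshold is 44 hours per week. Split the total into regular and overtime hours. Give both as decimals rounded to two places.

Regular 44.00 hours, overtime 10.38 hours

Mon: 09:41–20:23 = 10 h 42 min; less 45 min break → 9 h 57 min
Tue: 05:45–15:23 = 9 h 38 min; less 45 min break → 8 h 53 min
Wed: 09:05–17:49 = 8 h 44 min; less 45 min break → 7 h 59 min
Thu: 08:13–18:53 = 10 h 40 min; less 45 min break → 9 h 55 min
Fri: 06:56–17:53 = 10 h 57 min; less 45 min break → 10 h 12 min
Sat: 07:02–15:14 = 8 h 12 min; less 45 min break → 7 h 27 min
Total worked: 54 h 23 min = 54.38 h.
Threshold 44 h → overtime 10 h 23 min, regular 44 h 0 min.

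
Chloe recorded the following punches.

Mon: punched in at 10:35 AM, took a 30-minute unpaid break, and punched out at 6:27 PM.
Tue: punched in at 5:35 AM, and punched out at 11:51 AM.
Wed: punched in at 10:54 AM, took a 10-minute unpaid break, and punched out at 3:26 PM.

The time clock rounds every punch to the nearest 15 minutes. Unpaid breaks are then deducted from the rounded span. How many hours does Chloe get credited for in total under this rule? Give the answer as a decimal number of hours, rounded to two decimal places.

Mon: in 10:35 AM→10:30 AM, out 6:27 PM→6:30 PM; 8 h 0 min − 30 min = 7 h 30 min
Tue: in 5:35 AM→5:30 AM, out 11:51 AM→11:45 AM; 6 h 15 min
Wed: in 10:54 AM→11:00 AM, out 3:26 PM→3:30 PM; 4 h 30 min − 10 min = 4 h 20 min
Total credited: 18 h 5 min.

18.08 hours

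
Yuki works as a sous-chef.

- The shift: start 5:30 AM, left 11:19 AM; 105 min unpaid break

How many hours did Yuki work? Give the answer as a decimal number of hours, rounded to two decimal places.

4.07 hours

The shift: 5:30 AM–11:19 AM = 5 h 49 min; less 105 min break → 4 h 4 min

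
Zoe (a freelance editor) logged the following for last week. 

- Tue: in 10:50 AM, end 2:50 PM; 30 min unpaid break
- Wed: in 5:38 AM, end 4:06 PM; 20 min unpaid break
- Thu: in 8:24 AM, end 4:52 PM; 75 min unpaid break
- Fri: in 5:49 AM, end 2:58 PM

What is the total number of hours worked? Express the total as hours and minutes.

30 h 0 min

Tue: 10:50 AM–2:50 PM = 4 h 0 min; less 30 min break → 3 h 30 min
Wed: 5:38 AM–4:06 PM = 10 h 28 min; less 20 min break → 10 h 8 min
Thu: 8:24 AM–4:52 PM = 8 h 28 min; less 75 min break → 7 h 13 min
Fri: 5:49 AM–2:58 PM = 9 h 9 min
Total: 3 h 30 min + 10 h 8 min + 7 h 13 min + 9 h 9 min = 30 h 0 min.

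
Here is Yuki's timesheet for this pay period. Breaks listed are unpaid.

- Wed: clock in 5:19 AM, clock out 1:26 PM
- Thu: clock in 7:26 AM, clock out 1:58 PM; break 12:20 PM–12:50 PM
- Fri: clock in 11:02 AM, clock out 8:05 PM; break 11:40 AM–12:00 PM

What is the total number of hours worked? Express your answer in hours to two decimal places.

Wed: 5:19 AM–1:26 PM = 8 h 7 min
Thu: 7:26 AM–1:58 PM = 6 h 32 min; less 30 min break → 6 h 2 min
Fri: 11:02 AM–8:05 PM = 9 h 3 min; less 20 min break → 8 h 43 min
Total: 8 h 7 min + 6 h 2 min + 8 h 43 min = 22 h 52 min.

22.87 hours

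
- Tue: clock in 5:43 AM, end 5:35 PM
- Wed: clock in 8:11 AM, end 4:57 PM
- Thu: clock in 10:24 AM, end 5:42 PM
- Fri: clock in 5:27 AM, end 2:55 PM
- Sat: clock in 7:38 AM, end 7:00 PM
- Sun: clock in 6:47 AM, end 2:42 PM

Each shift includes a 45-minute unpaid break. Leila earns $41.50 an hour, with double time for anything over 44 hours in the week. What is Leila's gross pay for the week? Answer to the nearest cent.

$2505.22

Tue: 5:43 AM–5:35 PM = 11 h 52 min; less 45 min break → 11 h 7 min
Wed: 8:11 AM–4:57 PM = 8 h 46 min; less 45 min break → 8 h 1 min
Thu: 10:24 AM–5:42 PM = 7 h 18 min; less 45 min break → 6 h 33 min
Fri: 5:27 AM–2:55 PM = 9 h 28 min; less 45 min break → 8 h 43 min
Sat: 7:38 AM–7:00 PM = 11 h 22 min; less 45 min break → 10 h 37 min
Sun: 6:47 AM–2:42 PM = 7 h 55 min; less 45 min break → 7 h 10 min
Total worked: 52 h 11 min = 3131 min.
Regular 44 h 0 min = 2640 min at $41.50/h; overtime 8 h 11 min = 491 min at $83.00/h.
Pay = (2640 × $41.50 + 491 × $83.00) ÷ 60 = $2505.22.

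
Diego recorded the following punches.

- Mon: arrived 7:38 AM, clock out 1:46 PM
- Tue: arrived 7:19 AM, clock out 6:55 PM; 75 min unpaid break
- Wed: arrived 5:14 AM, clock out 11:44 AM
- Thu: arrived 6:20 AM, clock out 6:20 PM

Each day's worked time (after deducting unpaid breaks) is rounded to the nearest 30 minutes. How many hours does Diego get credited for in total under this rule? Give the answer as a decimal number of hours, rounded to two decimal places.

Mon: 7:38 AM–1:46 PM = 6 h 8 min → rounds to 6 h 0 min
Tue: 7:19 AM–6:55 PM = 11 h 36 min − 75 min = 10 h 21 min → rounds to 10 h 30 min
Wed: 5:14 AM–11:44 AM = 6 h 30 min → rounds to 6 h 30 min
Thu: 6:20 AM–6:20 PM = 12 h 0 min → rounds to 12 h 0 min
Total credited: 35 h 0 min.

35.00 hours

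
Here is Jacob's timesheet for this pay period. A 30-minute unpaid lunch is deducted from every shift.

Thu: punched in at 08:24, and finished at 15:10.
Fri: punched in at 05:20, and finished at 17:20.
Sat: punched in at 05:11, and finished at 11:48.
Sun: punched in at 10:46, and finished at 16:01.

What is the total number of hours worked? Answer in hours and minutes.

28 h 38 min

Thu: 08:24–15:10 = 6 h 46 min; less 30 min break → 6 h 16 min
Fri: 05:20–17:20 = 12 h 0 min; less 30 min break → 11 h 30 min
Sat: 05:11–11:48 = 6 h 37 min; less 30 min break → 6 h 7 min
Sun: 10:46–16:01 = 5 h 15 min; less 30 min break → 4 h 45 min
Total: 6 h 16 min + 11 h 30 min + 6 h 7 min + 4 h 45 min = 28 h 38 min.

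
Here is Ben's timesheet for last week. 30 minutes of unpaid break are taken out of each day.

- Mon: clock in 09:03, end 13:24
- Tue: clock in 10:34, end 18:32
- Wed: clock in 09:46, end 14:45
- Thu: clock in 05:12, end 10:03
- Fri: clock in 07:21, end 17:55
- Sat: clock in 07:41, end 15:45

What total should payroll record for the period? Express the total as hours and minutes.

Mon: 09:03–13:24 = 4 h 21 min; less 30 min break → 3 h 51 min
Tue: 10:34–18:32 = 7 h 58 min; less 30 min break → 7 h 28 min
Wed: 09:46–14:45 = 4 h 59 min; less 30 min break → 4 h 29 min
Thu: 05:12–10:03 = 4 h 51 min; less 30 min break → 4 h 21 min
Fri: 07:21–17:55 = 10 h 34 min; less 30 min break → 10 h 4 min
Sat: 07:41–15:45 = 8 h 4 min; less 30 min break → 7 h 34 min
Total: 3 h 51 min + 7 h 28 min + 4 h 29 min + 4 h 21 min + 10 h 4 min + 7 h 34 min = 37 h 47 min.

37 h 47 min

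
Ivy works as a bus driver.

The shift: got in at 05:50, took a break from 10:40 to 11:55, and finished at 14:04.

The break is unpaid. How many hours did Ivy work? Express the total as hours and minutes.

The shift: 05:50–14:04 = 8 h 14 min; less 75 min break → 6 h 59 min

6 h 59 min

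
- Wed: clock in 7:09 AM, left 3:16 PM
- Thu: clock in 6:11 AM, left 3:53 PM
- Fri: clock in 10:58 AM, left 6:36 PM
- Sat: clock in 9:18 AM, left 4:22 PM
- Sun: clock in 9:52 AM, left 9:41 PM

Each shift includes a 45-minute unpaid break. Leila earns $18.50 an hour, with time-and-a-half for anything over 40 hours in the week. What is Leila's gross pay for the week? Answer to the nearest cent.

$756.19

Wed: 7:09 AM–3:16 PM = 8 h 7 min; less 45 min break → 7 h 22 min
Thu: 6:11 AM–3:53 PM = 9 h 42 min; less 45 min break → 8 h 57 min
Fri: 10:58 AM–6:36 PM = 7 h 38 min; less 45 min break → 6 h 53 min
Sat: 9:18 AM–4:22 PM = 7 h 4 min; less 45 min break → 6 h 19 min
Sun: 9:52 AM–9:41 PM = 11 h 49 min; less 45 min break → 11 h 4 min
Total worked: 40 h 35 min = 2435 min.
Regular 40 h 0 min = 2400 min at $18.50/h; overtime 0 h 35 min = 35 min at $27.75/h.
Pay = (2400 × $18.50 + 35 × $27.75) ÷ 60 = $756.19.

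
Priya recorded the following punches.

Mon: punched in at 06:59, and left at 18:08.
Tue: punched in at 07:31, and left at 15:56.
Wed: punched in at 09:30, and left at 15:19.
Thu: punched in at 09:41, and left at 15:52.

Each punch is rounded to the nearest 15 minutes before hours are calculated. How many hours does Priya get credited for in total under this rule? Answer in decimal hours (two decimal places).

Mon: in 06:59→07:00, out 18:08→18:15; 11 h 15 min
Tue: in 07:31→07:30, out 15:56→16:00; 8 h 30 min
Wed: in 09:30→09:30, out 15:19→15:15; 5 h 45 min
Thu: in 09:41→09:45, out 15:52→15:45; 6 h 0 min
Total credited: 31 h 30 min.

31.50 hours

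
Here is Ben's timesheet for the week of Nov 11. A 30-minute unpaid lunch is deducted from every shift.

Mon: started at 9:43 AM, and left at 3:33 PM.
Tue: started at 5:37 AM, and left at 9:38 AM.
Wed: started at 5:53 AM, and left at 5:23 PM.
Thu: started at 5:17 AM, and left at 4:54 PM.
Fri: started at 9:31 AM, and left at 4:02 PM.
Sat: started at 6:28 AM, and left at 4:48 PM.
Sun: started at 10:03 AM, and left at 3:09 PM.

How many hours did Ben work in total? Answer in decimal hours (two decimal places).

51.42 hours

Mon: 9:43 AM–3:33 PM = 5 h 50 min; less 30 min break → 5 h 20 min
Tue: 5:37 AM–9:38 AM = 4 h 1 min; less 30 min break → 3 h 31 min
Wed: 5:53 AM–5:23 PM = 11 h 30 min; less 30 min break → 11 h 0 min
Thu: 5:17 AM–4:54 PM = 11 h 37 min; less 30 min break → 11 h 7 min
Fri: 9:31 AM–4:02 PM = 6 h 31 min; less 30 min break → 6 h 1 min
Sat: 6:28 AM–4:48 PM = 10 h 20 min; less 30 min break → 9 h 50 min
Sun: 10:03 AM–3:09 PM = 5 h 6 min; less 30 min break → 4 h 36 min
Total: 5 h 20 min + 3 h 31 min + 11 h 0 min + 11 h 7 min + 6 h 1 min + 9 h 50 min + 4 h 36 min = 51 h 25 min.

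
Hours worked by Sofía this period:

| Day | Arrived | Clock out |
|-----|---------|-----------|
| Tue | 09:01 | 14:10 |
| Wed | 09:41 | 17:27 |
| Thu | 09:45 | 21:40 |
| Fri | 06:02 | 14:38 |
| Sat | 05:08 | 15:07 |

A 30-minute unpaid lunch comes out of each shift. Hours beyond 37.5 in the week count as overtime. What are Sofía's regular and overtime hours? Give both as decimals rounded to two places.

Tue: 09:01–14:10 = 5 h 9 min; less 30 min break → 4 h 39 min
Wed: 09:41–17:27 = 7 h 46 min; less 30 min break → 7 h 16 min
Thu: 09:45–21:40 = 11 h 55 min; less 30 min break → 11 h 25 min
Fri: 06:02–14:38 = 8 h 36 min; less 30 min break → 8 h 6 min
Sat: 05:08–15:07 = 9 h 59 min; less 30 min break → 9 h 29 min
Total worked: 40 h 55 min = 40.92 h.
Threshold 37.5 h → overtime 3 h 25 min, regular 37 h 30 min.

Regular 37.50 hours, overtime 3.42 hours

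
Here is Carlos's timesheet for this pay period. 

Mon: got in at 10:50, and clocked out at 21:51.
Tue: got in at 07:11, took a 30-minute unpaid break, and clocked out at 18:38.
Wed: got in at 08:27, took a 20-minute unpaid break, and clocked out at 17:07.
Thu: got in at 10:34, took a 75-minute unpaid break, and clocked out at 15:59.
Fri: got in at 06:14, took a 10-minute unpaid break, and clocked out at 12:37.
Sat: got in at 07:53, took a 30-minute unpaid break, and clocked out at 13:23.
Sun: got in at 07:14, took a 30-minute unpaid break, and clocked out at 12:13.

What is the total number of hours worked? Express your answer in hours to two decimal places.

Mon: 10:50–21:51 = 11 h 1 min
Tue: 07:11–18:38 = 11 h 27 min; less 30 min break → 10 h 57 min
Wed: 08:27–17:07 = 8 h 40 min; less 20 min break → 8 h 20 min
Thu: 10:34–15:59 = 5 h 25 min; less 75 min break → 4 h 10 min
Fri: 06:14–12:37 = 6 h 23 min; less 10 min break → 6 h 13 min
Sat: 07:53–13:23 = 5 h 30 min; less 30 min break → 5 h 0 min
Sun: 07:14–12:13 = 4 h 59 min; less 30 min break → 4 h 29 min
Total: 11 h 1 min + 10 h 57 min + 8 h 20 min + 4 h 10 min + 6 h 13 min + 5 h 0 min + 4 h 29 min = 50 h 10 min.

50.17 hours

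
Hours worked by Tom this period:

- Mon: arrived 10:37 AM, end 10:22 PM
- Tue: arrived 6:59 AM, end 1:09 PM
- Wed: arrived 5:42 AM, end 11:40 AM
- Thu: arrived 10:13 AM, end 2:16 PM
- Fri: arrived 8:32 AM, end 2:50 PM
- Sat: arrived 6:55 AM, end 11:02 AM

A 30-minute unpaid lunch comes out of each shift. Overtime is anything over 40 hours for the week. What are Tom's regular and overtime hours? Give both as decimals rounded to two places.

Regular 35.35 hours, overtime 0.00 hours

Mon: 10:37 AM–10:22 PM = 11 h 45 min; less 30 min break → 11 h 15 min
Tue: 6:59 AM–1:09 PM = 6 h 10 min; less 30 min break → 5 h 40 min
Wed: 5:42 AM–11:40 AM = 5 h 58 min; less 30 min break → 5 h 28 min
Thu: 10:13 AM–2:16 PM = 4 h 3 min; less 30 min break → 3 h 33 min
Fri: 8:32 AM–2:50 PM = 6 h 18 min; less 30 min break → 5 h 48 min
Sat: 6:55 AM–11:02 AM = 4 h 7 min; less 30 min break → 3 h 37 min
Total worked: 35 h 21 min = 35.35 h.
Threshold 40 h → overtime 0 h 0 min, regular 35 h 21 min.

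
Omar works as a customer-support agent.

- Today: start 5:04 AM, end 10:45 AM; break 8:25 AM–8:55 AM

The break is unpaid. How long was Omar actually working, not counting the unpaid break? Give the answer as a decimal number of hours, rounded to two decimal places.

5.18 hours

Today: 5:04 AM–10:45 AM = 5 h 41 min; less 30 min break → 5 h 11 min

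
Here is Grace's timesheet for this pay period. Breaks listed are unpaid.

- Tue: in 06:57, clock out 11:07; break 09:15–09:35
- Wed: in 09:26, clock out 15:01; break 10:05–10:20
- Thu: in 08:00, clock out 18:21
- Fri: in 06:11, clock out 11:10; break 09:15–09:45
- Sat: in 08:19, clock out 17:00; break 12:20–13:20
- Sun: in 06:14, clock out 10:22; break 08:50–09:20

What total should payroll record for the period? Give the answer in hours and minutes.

Tue: 06:57–11:07 = 4 h 10 min; less 20 min break → 3 h 50 min
Wed: 09:26–15:01 = 5 h 35 min; less 15 min break → 5 h 20 min
Thu: 08:00–18:21 = 10 h 21 min
Fri: 06:11–11:10 = 4 h 59 min; less 30 min break → 4 h 29 min
Sat: 08:19–17:00 = 8 h 41 min; less 60 min break → 7 h 41 min
Sun: 06:14–10:22 = 4 h 8 min; less 30 min break → 3 h 38 min
Total: 3 h 50 min + 5 h 20 min + 10 h 21 min + 4 h 29 min + 7 h 41 min + 3 h 38 min = 35 h 19 min.

35 h 19 min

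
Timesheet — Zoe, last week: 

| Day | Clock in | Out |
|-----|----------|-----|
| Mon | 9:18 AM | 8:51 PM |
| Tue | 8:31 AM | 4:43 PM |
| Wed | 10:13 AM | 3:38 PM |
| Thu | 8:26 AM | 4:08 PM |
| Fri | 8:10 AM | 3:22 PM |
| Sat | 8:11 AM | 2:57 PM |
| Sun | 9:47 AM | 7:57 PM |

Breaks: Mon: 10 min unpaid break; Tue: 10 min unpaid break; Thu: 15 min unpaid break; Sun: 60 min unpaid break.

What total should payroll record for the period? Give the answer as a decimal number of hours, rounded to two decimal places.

Mon: 9:18 AM–8:51 PM = 11 h 33 min; less 10 min break → 11 h 23 min
Tue: 8:31 AM–4:43 PM = 8 h 12 min; less 10 min break → 8 h 2 min
Wed: 10:13 AM–3:38 PM = 5 h 25 min
Thu: 8:26 AM–4:08 PM = 7 h 42 min; less 15 min break → 7 h 27 min
Fri: 8:10 AM–3:22 PM = 7 h 12 min
Sat: 8:11 AM–2:57 PM = 6 h 46 min
Sun: 9:47 AM–7:57 PM = 10 h 10 min; less 60 min break → 9 h 10 min
Total: 11 h 23 min + 8 h 2 min + 5 h 25 min + 7 h 27 min + 7 h 12 min + 6 h 46 min + 9 h 10 min = 55 h 25 min.

55.42 hours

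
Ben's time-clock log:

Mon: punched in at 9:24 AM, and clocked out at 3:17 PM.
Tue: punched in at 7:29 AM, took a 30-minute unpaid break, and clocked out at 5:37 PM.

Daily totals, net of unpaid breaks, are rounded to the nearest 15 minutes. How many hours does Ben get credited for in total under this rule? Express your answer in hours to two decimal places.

15.75 hours

Mon: 9:24 AM–3:17 PM = 5 h 53 min → rounds to 6 h 0 min
Tue: 7:29 AM–5:37 PM = 10 h 8 min − 30 min = 9 h 38 min → rounds to 9 h 45 min
Total credited: 15 h 45 min.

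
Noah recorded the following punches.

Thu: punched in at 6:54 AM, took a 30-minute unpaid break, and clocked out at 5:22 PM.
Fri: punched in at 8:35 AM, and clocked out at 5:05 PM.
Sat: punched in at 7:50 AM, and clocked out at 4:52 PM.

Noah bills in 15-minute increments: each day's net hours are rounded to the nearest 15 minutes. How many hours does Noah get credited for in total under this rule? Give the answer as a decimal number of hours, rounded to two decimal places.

Thu: 6:54 AM–5:22 PM = 10 h 28 min − 30 min = 9 h 58 min → rounds to 10 h 0 min
Fri: 8:35 AM–5:05 PM = 8 h 30 min → rounds to 8 h 30 min
Sat: 7:50 AM–4:52 PM = 9 h 2 min → rounds to 9 h 0 min
Total credited: 27 h 30 min.

27.50 hours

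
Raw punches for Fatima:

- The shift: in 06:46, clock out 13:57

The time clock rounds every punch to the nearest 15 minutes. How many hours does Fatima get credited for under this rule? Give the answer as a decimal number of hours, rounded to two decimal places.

7.25 hours

The shift: in 06:46→06:45, out 13:57→14:00; 7 h 15 min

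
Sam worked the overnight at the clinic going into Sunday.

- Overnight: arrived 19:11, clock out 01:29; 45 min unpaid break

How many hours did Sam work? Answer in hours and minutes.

Overnight: 19:11 → midnight = 4 h 49 min; midnight → 01:29 = 1 h 29 min; span 6 h 18 min; less 45 min break → 5 h 33 min

5 h 33 min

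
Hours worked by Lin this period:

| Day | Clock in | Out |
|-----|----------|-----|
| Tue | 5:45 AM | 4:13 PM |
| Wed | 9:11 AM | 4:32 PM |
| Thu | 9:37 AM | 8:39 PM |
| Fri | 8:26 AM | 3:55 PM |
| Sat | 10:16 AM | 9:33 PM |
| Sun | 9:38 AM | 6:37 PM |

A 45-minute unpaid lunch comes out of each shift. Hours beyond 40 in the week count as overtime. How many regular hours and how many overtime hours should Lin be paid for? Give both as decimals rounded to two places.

Regular 40.00 hours, overtime 12.10 hours

Tue: 5:45 AM–4:13 PM = 10 h 28 min; less 45 min break → 9 h 43 min
Wed: 9:11 AM–4:32 PM = 7 h 21 min; less 45 min break → 6 h 36 min
Thu: 9:37 AM–8:39 PM = 11 h 2 min; less 45 min break → 10 h 17 min
Fri: 8:26 AM–3:55 PM = 7 h 29 min; less 45 min break → 6 h 44 min
Sat: 10:16 AM–9:33 PM = 11 h 17 min; less 45 min break → 10 h 32 min
Sun: 9:38 AM–6:37 PM = 8 h 59 min; less 45 min break → 8 h 14 min
Total worked: 52 h 6 min = 52.10 h.
Threshold 40 h → overtime 12 h 6 min, regular 40 h 0 min.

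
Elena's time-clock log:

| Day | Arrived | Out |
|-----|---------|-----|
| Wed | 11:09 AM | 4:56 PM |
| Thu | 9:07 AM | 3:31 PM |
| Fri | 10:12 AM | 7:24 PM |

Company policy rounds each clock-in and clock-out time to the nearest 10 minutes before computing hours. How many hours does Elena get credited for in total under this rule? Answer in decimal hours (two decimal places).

21.33 hours

Wed: in 11:09 AM→11:10 AM, out 4:56 PM→5:00 PM; 5 h 50 min
Thu: in 9:07 AM→9:10 AM, out 3:31 PM→3:30 PM; 6 h 20 min
Fri: in 10:12 AM→10:10 AM, out 7:24 PM→7:20 PM; 9 h 10 min
Total credited: 21 h 20 min.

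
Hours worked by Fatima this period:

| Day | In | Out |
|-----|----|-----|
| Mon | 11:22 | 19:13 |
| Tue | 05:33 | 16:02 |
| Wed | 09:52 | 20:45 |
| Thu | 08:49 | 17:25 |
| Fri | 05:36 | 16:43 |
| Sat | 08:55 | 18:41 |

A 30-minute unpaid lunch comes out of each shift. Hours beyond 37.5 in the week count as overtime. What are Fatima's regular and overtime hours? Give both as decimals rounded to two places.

Regular 37.50 hours, overtime 18.20 hours

Mon: 11:22–19:13 = 7 h 51 min; less 30 min break → 7 h 21 min
Tue: 05:33–16:02 = 10 h 29 min; less 30 min break → 9 h 59 min
Wed: 09:52–20:45 = 10 h 53 min; less 30 min break → 10 h 23 min
Thu: 08:49–17:25 = 8 h 36 min; less 30 min break → 8 h 6 min
Fri: 05:36–16:43 = 11 h 7 min; less 30 min break → 10 h 37 min
Sat: 08:55–18:41 = 9 h 46 min; less 30 min break → 9 h 16 min
Total worked: 55 h 42 min = 55.70 h.
Threshold 37.5 h → overtime 18 h 12 min, regular 37 h 30 min.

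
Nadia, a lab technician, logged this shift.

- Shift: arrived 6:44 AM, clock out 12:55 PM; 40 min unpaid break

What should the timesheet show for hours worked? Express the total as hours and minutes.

5 h 31 min

Shift: 6:44 AM–12:55 PM = 6 h 11 min; less 40 min break → 5 h 31 min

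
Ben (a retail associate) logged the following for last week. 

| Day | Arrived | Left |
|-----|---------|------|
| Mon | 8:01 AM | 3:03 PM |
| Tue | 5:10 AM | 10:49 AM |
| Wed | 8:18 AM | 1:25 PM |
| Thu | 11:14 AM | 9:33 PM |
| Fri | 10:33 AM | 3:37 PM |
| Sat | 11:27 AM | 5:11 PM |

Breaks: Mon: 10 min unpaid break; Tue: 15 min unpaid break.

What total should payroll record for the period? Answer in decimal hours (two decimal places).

Mon: 8:01 AM–3:03 PM = 7 h 2 min; less 10 min break → 6 h 52 min
Tue: 5:10 AM–10:49 AM = 5 h 39 min; less 15 min break → 5 h 24 min
Wed: 8:18 AM–1:25 PM = 5 h 7 min
Thu: 11:14 AM–9:33 PM = 10 h 19 min
Fri: 10:33 AM–3:37 PM = 5 h 4 min
Sat: 11:27 AM–5:11 PM = 5 h 44 min
Total: 6 h 52 min + 5 h 24 min + 5 h 7 min + 10 h 19 min + 5 h 4 min + 5 h 44 min = 38 h 30 min.

38.50 hours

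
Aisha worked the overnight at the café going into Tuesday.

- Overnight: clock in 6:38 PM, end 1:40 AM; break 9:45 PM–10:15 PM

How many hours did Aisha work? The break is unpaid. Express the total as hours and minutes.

6 h 32 min

Overnight: 6:38 PM → midnight = 5 h 22 min; midnight → 1:40 AM = 1 h 40 min; span 7 h 2 min; less 30 min break → 6 h 32 min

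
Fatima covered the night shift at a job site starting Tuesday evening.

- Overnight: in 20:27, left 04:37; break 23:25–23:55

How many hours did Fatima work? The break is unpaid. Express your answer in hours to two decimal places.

7.67 hours

Overnight: 20:27 → midnight = 3 h 33 min; midnight → 04:37 = 4 h 37 min; span 8 h 10 min; less 30 min break → 7 h 40 min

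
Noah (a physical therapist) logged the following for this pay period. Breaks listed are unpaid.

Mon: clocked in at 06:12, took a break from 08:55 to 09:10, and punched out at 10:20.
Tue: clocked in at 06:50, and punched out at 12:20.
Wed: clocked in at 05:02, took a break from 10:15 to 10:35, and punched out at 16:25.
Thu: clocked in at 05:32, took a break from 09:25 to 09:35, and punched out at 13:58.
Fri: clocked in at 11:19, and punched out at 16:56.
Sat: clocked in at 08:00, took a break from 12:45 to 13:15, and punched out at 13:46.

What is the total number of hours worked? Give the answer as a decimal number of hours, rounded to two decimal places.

Mon: 06:12–10:20 = 4 h 8 min; less 15 min break → 3 h 53 min
Tue: 06:50–12:20 = 5 h 30 min
Wed: 05:02–16:25 = 11 h 23 min; less 20 min break → 11 h 3 min
Thu: 05:32–13:58 = 8 h 26 min; less 10 min break → 8 h 16 min
Fri: 11:19–16:56 = 5 h 37 min
Sat: 08:00–13:46 = 5 h 46 min; less 30 min break → 5 h 16 min
Total: 3 h 53 min + 5 h 30 min + 11 h 3 min + 8 h 16 min + 5 h 37 min + 5 h 16 min = 39 h 35 min.

39.58 hours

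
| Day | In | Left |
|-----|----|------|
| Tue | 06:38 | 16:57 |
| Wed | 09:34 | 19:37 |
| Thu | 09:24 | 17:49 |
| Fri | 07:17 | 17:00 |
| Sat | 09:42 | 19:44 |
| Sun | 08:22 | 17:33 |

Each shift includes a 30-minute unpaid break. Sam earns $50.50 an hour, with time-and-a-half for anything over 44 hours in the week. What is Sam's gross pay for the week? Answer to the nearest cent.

$3033.79

Tue: 06:38–16:57 = 10 h 19 min; less 30 min break → 9 h 49 min
Wed: 09:34–19:37 = 10 h 3 min; less 30 min break → 9 h 33 min
Thu: 09:24–17:49 = 8 h 25 min; less 30 min break → 7 h 55 min
Fri: 07:17–17:00 = 9 h 43 min; less 30 min break → 9 h 13 min
Sat: 09:42–19:44 = 10 h 2 min; less 30 min break → 9 h 32 min
Sun: 08:22–17:33 = 9 h 11 min; less 30 min break → 8 h 41 min
Total worked: 54 h 43 min = 3283 min.
Regular 44 h 0 min = 2640 min at $50.50/h; overtime 10 h 43 min = 643 min at $75.75/h.
Pay = (2640 × $50.50 + 643 × $75.75) ÷ 60 = $3033.79.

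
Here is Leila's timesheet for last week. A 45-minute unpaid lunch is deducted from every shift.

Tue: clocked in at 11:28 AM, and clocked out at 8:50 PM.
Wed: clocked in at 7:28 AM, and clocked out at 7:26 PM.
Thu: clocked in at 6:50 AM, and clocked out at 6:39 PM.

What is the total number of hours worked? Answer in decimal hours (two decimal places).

30.90 hours

Tue: 11:28 AM–8:50 PM = 9 h 22 min; less 45 min break → 8 h 37 min
Wed: 7:28 AM–7:26 PM = 11 h 58 min; less 45 min break → 11 h 13 min
Thu: 6:50 AM–6:39 PM = 11 h 49 min; less 45 min break → 11 h 4 min
Total: 8 h 37 min + 11 h 13 min + 11 h 4 min = 30 h 54 min.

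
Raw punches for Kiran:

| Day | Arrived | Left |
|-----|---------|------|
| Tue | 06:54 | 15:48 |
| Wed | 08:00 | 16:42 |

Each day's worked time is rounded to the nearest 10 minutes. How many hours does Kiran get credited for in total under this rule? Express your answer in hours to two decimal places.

Tue: 06:54–15:48 = 8 h 54 min → rounds to 8 h 50 min
Wed: 08:00–16:42 = 8 h 42 min → rounds to 8 h 40 min
Total credited: 17 h 30 min.

17.50 hours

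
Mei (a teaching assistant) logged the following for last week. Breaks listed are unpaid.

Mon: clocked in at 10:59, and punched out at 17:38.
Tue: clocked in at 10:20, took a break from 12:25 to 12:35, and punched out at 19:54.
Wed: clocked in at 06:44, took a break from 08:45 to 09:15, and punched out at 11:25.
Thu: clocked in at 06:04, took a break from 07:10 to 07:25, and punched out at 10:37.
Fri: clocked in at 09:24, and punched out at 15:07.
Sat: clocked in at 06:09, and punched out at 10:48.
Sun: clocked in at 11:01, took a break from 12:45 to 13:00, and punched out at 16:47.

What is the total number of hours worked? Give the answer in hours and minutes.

Mon: 10:59–17:38 = 6 h 39 min
Tue: 10:20–19:54 = 9 h 34 min; less 10 min break → 9 h 24 min
Wed: 06:44–11:25 = 4 h 41 min; less 30 min break → 4 h 11 min
Thu: 06:04–10:37 = 4 h 33 min; less 15 min break → 4 h 18 min
Fri: 09:24–15:07 = 5 h 43 min
Sat: 06:09–10:48 = 4 h 39 min
Sun: 11:01–16:47 = 5 h 46 min; less 15 min break → 5 h 31 min
Total: 6 h 39 min + 9 h 24 min + 4 h 11 min + 4 h 18 min + 5 h 43 min + 4 h 39 min + 5 h 31 min = 40 h 25 min.

40 h 25 min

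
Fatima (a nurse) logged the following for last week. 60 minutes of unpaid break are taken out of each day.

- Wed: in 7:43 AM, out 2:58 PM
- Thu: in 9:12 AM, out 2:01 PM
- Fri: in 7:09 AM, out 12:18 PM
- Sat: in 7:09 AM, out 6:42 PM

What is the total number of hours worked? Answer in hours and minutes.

Wed: 7:43 AM–2:58 PM = 7 h 15 min; less 60 min break → 6 h 15 min
Thu: 9:12 AM–2:01 PM = 4 h 49 min; less 60 min break → 3 h 49 min
Fri: 7:09 AM–12:18 PM = 5 h 9 min; less 60 min break → 4 h 9 min
Sat: 7:09 AM–6:42 PM = 11 h 33 min; less 60 min break → 10 h 33 min
Total: 6 h 15 min + 3 h 49 min + 4 h 9 min + 10 h 33 min = 24 h 46 min.

24 h 46 min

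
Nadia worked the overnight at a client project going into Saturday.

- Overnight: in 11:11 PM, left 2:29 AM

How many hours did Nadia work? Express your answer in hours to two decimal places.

3.30 hours

Overnight: 11:11 PM → midnight = 0 h 49 min; midnight → 2:29 AM = 2 h 29 min; span 3 h 18 min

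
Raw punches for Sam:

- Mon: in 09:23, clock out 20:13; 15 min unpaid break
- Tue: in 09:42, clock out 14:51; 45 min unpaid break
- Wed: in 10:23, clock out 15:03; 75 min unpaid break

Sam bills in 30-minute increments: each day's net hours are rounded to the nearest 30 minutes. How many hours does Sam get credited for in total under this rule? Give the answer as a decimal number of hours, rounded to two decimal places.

Mon: 09:23–20:13 = 10 h 50 min − 15 min = 10 h 35 min → rounds to 10 h 30 min
Tue: 09:42–14:51 = 5 h 9 min − 45 min = 4 h 24 min → rounds to 4 h 30 min
Wed: 10:23–15:03 = 4 h 40 min − 75 min = 3 h 25 min → rounds to 3 h 30 min
Total credited: 18 h 30 min.

18.50 hours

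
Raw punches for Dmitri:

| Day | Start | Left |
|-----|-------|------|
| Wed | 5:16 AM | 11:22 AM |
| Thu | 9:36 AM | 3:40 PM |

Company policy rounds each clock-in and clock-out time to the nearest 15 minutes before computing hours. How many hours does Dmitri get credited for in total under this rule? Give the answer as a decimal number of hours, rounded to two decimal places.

Wed: in 5:16 AM→5:15 AM, out 11:22 AM→11:15 AM; 6 h 0 min
Thu: in 9:36 AM→9:30 AM, out 3:40 PM→3:45 PM; 6 h 15 min
Total credited: 12 h 15 min.

12.25 hours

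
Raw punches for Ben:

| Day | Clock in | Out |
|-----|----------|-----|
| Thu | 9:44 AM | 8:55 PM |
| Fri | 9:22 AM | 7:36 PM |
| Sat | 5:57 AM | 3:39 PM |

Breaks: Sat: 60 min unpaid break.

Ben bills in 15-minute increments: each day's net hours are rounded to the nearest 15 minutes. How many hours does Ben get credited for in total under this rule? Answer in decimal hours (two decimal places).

Thu: 9:44 AM–8:55 PM = 11 h 11 min → rounds to 11 h 15 min
Fri: 9:22 AM–7:36 PM = 10 h 14 min → rounds to 10 h 15 min
Sat: 5:57 AM–3:39 PM = 9 h 42 min − 60 min = 8 h 42 min → rounds to 8 h 45 min
Total credited: 30 h 15 min.

30.25 hours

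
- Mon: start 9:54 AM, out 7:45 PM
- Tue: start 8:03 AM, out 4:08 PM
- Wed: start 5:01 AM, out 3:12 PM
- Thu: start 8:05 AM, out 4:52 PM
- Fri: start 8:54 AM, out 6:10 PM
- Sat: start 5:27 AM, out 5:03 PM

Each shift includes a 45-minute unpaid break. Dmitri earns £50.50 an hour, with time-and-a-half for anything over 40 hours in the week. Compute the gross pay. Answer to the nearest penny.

Mon: 9:54 AM–7:45 PM = 9 h 51 min; less 45 min break → 9 h 6 min
Tue: 8:03 AM–4:08 PM = 8 h 5 min; less 45 min break → 7 h 20 min
Wed: 5:01 AM–3:12 PM = 10 h 11 min; less 45 min break → 9 h 26 min
Thu: 8:05 AM–4:52 PM = 8 h 47 min; less 45 min break → 8 h 2 min
Fri: 8:54 AM–6:10 PM = 9 h 16 min; less 45 min break → 8 h 31 min
Sat: 5:27 AM–5:03 PM = 11 h 36 min; less 45 min break → 10 h 51 min
Total worked: 53 h 16 min = 3196 min.
Regular 40 h 0 min = 2400 min at £50.50/h; overtime 13 h 16 min = 796 min at £75.75/h.
Pay = (2400 × £50.50 + 796 × £75.75) ÷ 60 = £3024.95.

£3024.95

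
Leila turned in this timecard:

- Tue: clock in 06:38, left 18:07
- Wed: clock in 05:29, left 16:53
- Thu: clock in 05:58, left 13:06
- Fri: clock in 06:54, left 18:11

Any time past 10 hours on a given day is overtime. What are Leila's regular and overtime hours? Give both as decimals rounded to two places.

Regular 37.13 hours, overtime 4.17 hours

Tue: 06:38–18:07 = 11 h 29 min
Wed: 05:29–16:53 = 11 h 24 min
Thu: 05:58–13:06 = 7 h 8 min
Fri: 06:54–18:11 = 11 h 17 min
Tue reg 10 h 0 min / OT 1 h 29 min; Wed reg 10 h 0 min / OT 1 h 24 min; Thu reg 7 h 8 min / OT 0 h 0 min; Fri reg 10 h 0 min / OT 1 h 17 min.
Totals: regular 37 h 8 min, overtime 4 h 10 min.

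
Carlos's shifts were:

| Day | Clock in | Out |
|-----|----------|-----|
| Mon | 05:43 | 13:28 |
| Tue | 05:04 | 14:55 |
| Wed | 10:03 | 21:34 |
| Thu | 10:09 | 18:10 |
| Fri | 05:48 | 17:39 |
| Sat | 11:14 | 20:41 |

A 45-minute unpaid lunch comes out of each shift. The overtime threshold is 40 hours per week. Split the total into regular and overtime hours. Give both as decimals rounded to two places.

Regular 40.00 hours, overtime 13.93 hours

Mon: 05:43–13:28 = 7 h 45 min; less 45 min break → 7 h 0 min
Tue: 05:04–14:55 = 9 h 51 min; less 45 min break → 9 h 6 min
Wed: 10:03–21:34 = 11 h 31 min; less 45 min break → 10 h 46 min
Thu: 10:09–18:10 = 8 h 1 min; less 45 min break → 7 h 16 min
Fri: 05:48–17:39 = 11 h 51 min; less 45 min break → 11 h 6 min
Sat: 11:14–20:41 = 9 h 27 min; less 45 min break → 8 h 42 min
Total worked: 53 h 56 min = 53.93 h.
Threshold 40 h → overtime 13 h 56 min, regular 40 h 0 min.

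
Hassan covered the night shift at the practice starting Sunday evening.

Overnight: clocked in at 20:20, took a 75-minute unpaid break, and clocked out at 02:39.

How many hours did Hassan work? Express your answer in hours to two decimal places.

Overnight: 20:20 → midnight = 3 h 40 min; midnight → 02:39 = 2 h 39 min; span 6 h 19 min; less 75 min break → 5 h 4 min

5.07 hours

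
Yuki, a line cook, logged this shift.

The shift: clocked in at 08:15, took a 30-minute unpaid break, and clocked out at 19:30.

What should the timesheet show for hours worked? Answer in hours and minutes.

10 h 45 min

The shift: 08:15–19:30 = 11 h 15 min; less 30 min break → 10 h 45 min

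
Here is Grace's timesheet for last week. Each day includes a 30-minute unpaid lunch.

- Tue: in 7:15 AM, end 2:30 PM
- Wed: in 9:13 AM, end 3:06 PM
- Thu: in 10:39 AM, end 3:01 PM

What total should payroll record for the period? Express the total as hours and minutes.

16 h 0 min

Tue: 7:15 AM–2:30 PM = 7 h 15 min; less 30 min break → 6 h 45 min
Wed: 9:13 AM–3:06 PM = 5 h 53 min; less 30 min break → 5 h 23 min
Thu: 10:39 AM–3:01 PM = 4 h 22 min; less 30 min break → 3 h 52 min
Total: 6 h 45 min + 5 h 23 min + 3 h 52 min = 16 h 0 min.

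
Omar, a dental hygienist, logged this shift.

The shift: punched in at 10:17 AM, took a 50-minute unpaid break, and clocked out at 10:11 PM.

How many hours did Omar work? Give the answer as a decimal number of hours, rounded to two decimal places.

The shift: 10:17 AM–10:11 PM = 11 h 54 min; less 50 min break → 11 h 4 min

11.07 hours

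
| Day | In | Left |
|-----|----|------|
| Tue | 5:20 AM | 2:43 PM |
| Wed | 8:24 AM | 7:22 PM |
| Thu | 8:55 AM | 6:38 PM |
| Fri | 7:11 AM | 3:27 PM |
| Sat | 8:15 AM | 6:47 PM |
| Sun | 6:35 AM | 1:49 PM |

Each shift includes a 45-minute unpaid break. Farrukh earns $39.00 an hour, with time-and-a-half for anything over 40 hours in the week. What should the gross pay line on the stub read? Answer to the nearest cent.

$2238.60

Tue: 5:20 AM–2:43 PM = 9 h 23 min; less 45 min break → 8 h 38 min
Wed: 8:24 AM–7:22 PM = 10 h 58 min; less 45 min break → 10 h 13 min
Thu: 8:55 AM–6:38 PM = 9 h 43 min; less 45 min break → 8 h 58 min
Fri: 7:11 AM–3:27 PM = 8 h 16 min; less 45 min break → 7 h 31 min
Sat: 8:15 AM–6:47 PM = 10 h 32 min; less 45 min break → 9 h 47 min
Sun: 6:35 AM–1:49 PM = 7 h 14 min; less 45 min break → 6 h 29 min
Total worked: 51 h 36 min = 3096 min.
Regular 40 h 0 min = 2400 min at $39.00/h; overtime 11 h 36 min = 696 min at $58.50/h.
Pay = (2400 × $39.00 + 696 × $58.50) ÷ 60 = $2238.60.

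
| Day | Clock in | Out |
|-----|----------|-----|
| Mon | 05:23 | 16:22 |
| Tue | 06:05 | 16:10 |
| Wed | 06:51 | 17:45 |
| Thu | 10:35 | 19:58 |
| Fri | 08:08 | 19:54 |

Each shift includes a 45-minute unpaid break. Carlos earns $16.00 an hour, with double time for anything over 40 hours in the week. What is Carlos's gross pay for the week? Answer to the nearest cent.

$939.73

Mon: 05:23–16:22 = 10 h 59 min; less 45 min break → 10 h 14 min
Tue: 06:05–16:10 = 10 h 5 min; less 45 min break → 9 h 20 min
Wed: 06:51–17:45 = 10 h 54 min; less 45 min break → 10 h 9 min
Thu: 10:35–19:58 = 9 h 23 min; less 45 min break → 8 h 38 min
Fri: 08:08–19:54 = 11 h 46 min; less 45 min break → 11 h 1 min
Total worked: 49 h 22 min = 2962 min.
Regular 40 h 0 min = 2400 min at $16.00/h; overtime 9 h 22 min = 562 min at $32.00/h.
Pay = (2400 × $16.00 + 562 × $32.00) ÷ 60 = $939.73.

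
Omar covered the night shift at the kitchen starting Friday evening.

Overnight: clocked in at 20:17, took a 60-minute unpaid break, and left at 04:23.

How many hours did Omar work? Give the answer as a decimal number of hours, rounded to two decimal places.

Overnight: 20:17 → midnight = 3 h 43 min; midnight → 04:23 = 4 h 23 min; span 8 h 6 min; less 60 min break → 7 h 6 min

7.10 hours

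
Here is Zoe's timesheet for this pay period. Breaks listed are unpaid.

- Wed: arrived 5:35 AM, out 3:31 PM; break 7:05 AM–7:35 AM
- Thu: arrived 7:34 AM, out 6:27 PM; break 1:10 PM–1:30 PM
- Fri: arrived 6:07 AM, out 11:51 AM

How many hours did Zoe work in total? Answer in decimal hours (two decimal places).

25.72 hours

Wed: 5:35 AM–3:31 PM = 9 h 56 min; less 30 min break → 9 h 26 min
Thu: 7:34 AM–6:27 PM = 10 h 53 min; less 20 min break → 10 h 33 min
Fri: 6:07 AM–11:51 AM = 5 h 44 min
Total: 9 h 26 min + 10 h 33 min + 5 h 44 min = 25 h 43 min.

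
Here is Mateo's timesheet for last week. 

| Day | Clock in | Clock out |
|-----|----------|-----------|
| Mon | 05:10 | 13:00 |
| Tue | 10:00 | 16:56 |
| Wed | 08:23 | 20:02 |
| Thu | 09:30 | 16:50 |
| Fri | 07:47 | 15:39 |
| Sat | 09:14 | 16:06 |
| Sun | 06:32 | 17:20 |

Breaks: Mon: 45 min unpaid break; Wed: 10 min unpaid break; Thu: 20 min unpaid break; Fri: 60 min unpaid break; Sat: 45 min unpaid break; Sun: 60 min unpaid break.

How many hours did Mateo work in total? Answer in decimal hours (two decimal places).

Mon: 05:10–13:00 = 7 h 50 min; less 45 min break → 7 h 5 min
Tue: 10:00–16:56 = 6 h 56 min
Wed: 08:23–20:02 = 11 h 39 min; less 10 min break → 11 h 29 min
Thu: 09:30–16:50 = 7 h 20 min; less 20 min break → 7 h 0 min
Fri: 07:47–15:39 = 7 h 52 min; less 60 min break → 6 h 52 min
Sat: 09:14–16:06 = 6 h 52 min; less 45 min break → 6 h 7 min
Sun: 06:32–17:20 = 10 h 48 min; less 60 min break → 9 h 48 min
Total: 7 h 5 min + 6 h 56 min + 11 h 29 min + 7 h 0 min + 6 h 52 min + 6 h 7 min + 9 h 48 min = 55 h 17 min.

55.28 hours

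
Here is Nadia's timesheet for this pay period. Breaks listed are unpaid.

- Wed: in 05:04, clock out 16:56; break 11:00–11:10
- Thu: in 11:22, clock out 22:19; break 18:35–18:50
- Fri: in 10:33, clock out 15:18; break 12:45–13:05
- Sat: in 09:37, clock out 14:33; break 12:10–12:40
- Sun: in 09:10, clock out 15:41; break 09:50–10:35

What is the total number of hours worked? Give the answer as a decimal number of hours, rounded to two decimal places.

37.02 hours

Wed: 05:04–16:56 = 11 h 52 min; less 10 min break → 11 h 42 min
Thu: 11:22–22:19 = 10 h 57 min; less 15 min break → 10 h 42 min
Fri: 10:33–15:18 = 4 h 45 min; less 20 min break → 4 h 25 min
Sat: 09:37–14:33 = 4 h 56 min; less 30 min break → 4 h 26 min
Sun: 09:10–15:41 = 6 h 31 min; less 45 min break → 5 h 46 min
Total: 11 h 42 min + 10 h 42 min + 4 h 25 min + 4 h 26 min + 5 h 46 min = 37 h 1 min.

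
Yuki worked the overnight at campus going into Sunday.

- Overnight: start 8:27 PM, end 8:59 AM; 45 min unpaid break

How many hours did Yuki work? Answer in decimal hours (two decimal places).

Overnight: 8:27 PM → midnight = 3 h 33 min; midnight → 8:59 AM = 8 h 59 min; span 12 h 32 min; less 45 min break → 11 h 47 min

11.78 hours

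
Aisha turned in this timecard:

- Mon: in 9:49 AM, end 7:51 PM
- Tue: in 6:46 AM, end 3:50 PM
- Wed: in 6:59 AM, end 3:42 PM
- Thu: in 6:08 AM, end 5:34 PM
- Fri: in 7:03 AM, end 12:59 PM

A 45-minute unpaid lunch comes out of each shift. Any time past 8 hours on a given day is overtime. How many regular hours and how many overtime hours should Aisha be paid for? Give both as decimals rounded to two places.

Mon: 9:49 AM–7:51 PM = 10 h 2 min; less 45 min break → 9 h 17 min
Tue: 6:46 AM–3:50 PM = 9 h 4 min; less 45 min break → 8 h 19 min
Wed: 6:59 AM–3:42 PM = 8 h 43 min; less 45 min break → 7 h 58 min
Thu: 6:08 AM–5:34 PM = 11 h 26 min; less 45 min break → 10 h 41 min
Fri: 7:03 AM–12:59 PM = 5 h 56 min; less 45 min break → 5 h 11 min
Mon reg 8 h 0 min / OT 1 h 17 min; Tue reg 8 h 0 min / OT 0 h 19 min; Wed reg 7 h 58 min / OT 0 h 0 min; Thu reg 8 h 0 min / OT 2 h 41 min; Fri reg 5 h 11 min / OT 0 h 0 min.
Totals: regular 37 h 9 min, overtime 4 h 17 min.

Regular 37.15 hours, overtime 4.28 hours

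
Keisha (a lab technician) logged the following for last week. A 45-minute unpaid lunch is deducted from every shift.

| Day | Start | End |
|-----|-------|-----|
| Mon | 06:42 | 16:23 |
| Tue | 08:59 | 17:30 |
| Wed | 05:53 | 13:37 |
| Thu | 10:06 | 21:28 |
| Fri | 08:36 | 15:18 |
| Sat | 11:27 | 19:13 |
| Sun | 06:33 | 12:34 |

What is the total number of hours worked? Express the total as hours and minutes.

52 h 32 min

Mon: 06:42–16:23 = 9 h 41 min; less 45 min break → 8 h 56 min
Tue: 08:59–17:30 = 8 h 31 min; less 45 min break → 7 h 46 min
Wed: 05:53–13:37 = 7 h 44 min; less 45 min break → 6 h 59 min
Thu: 10:06–21:28 = 11 h 22 min; less 45 min break → 10 h 37 min
Fri: 08:36–15:18 = 6 h 42 min; less 45 min break → 5 h 57 min
Sat: 11:27–19:13 = 7 h 46 min; less 45 min break → 7 h 1 min
Sun: 06:33–12:34 = 6 h 1 min; less 45 min break → 5 h 16 min
Total: 8 h 56 min + 7 h 46 min + 6 h 59 min + 10 h 37 min + 5 h 57 min + 7 h 1 min + 5 h 16 min = 52 h 32 min.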